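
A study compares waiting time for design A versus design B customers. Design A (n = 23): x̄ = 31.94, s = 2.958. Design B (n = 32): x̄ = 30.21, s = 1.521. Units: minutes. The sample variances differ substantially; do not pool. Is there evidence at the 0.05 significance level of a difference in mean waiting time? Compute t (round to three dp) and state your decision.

t = 2.571; reject H0

Let group 1 = design A, group 2 = design B. H0: μ_1 = μ_2; H1: μ_1 ≠ μ_2 (Welch's two-sample t-test, two-sided).
t = (x̄_1 − x̄_2)/√(s_1²/n_1 + s_2²/n_2) = (31.94 − 30.21)/√(2.958²/23 + 1.521²/32) = 2.571
Welch–Satterthwaite df ≈ 30.38
Two-sided p-value ≈ 0.015
Since p ≈ 0.015 < α = 0.05, reject H0; the evidence is statistically significant.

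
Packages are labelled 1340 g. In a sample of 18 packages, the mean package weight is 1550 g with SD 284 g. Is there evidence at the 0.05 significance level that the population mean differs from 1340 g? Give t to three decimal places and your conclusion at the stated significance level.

H0: μ = 1340; H1: μ ≠ 1340 (one-sample t-test, two-sided).
t = (x̄ − μ₀)/(s/√n) = (1550 − 1340)/(284/√18) = 3.137
df = n − 1 = 17
Two-sided p-value ≈ 0.0060
Since p ≈ 0.0060 < α = 0.05, reject H0; the data support H1.

t = 3.137; reject H0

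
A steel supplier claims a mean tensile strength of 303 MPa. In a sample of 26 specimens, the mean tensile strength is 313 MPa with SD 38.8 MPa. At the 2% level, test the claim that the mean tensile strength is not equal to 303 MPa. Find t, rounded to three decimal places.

1.314

H0: μ = 303; H1: μ ≠ 303 (one-sample t-test, two-sided).
t = (x̄ − μ₀)/(s/√n) = (313 − 303)/(38.8/√26) = 1.314
df = n − 1 = 25
Two-sided p-value ≈ 0.2007
Since p ≈ 0.2007 > α = 0.02, fail to reject H0; the data do not provide sufficient evidence against H0.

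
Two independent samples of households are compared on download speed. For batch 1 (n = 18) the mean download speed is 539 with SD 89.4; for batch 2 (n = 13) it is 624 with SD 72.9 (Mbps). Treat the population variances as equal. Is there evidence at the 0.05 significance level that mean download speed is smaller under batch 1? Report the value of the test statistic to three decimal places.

-2.815

Let group 1 = batch 1, group 2 = batch 2. H0: μ_1 = μ_2; H1: μ_1 < μ_2 (two-sample pooled-variance t-test, left-tailed).
s_p² = [(18−1)·89.4² + (13−1)·72.9²]/(18+13−2) = 6884.24
t = (539 − 624)/√[6884.24·(1/18 + 1/13)] = -2.815
df = n₁ + n₂ − 2 = 29
p-value = P(T ≤ -2.815) ≈ 0.0043
Since p ≈ 0.0043 < α = 0.05, reject H0; the evidence is statistically significant.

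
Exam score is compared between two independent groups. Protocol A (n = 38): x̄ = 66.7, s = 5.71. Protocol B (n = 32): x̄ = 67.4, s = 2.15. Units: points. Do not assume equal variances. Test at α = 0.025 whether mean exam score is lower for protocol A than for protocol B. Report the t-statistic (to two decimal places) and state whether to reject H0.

Let group 1 = protocol A, group 2 = protocol B. H0: μ_1 = μ_2; H1: μ_1 < μ_2 (Welch's two-sample t-test, left-tailed).
t = (x̄_1 − x̄_2)/√(s_1²/n_1 + s_2²/n_2) = (66.7 − 67.4)/√(5.71²/38 + 2.15²/32) = -0.70
Welch–Satterthwaite df ≈ 48.85
p-value = P(T ≤ -0.70) ≈ 0.244
Since p ≈ 0.244 > α = 0.025, fail to reject H0; the data do not provide sufficient evidence against H0.

t = -0.70; fail to reject H0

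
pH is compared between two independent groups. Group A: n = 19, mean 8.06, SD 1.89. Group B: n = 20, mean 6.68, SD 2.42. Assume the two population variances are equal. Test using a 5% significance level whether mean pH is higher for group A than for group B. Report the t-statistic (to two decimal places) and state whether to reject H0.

Let group 1 = group A, group 2 = group B. H0: μ_1 = μ_2; H1: μ_1 > μ_2 (two-sample pooled-variance t-test, right-tailed).
s_p² = [(19−1)·1.89² + (20−1)·2.42²]/(19+20−2) = 4.74512
t = (8.06 − 6.68)/√[4.74512·(1/19 + 1/20)] = 1.98
df = n₁ + n₂ − 2 = 37
p-value = P(T ≥ 1.98) ≈ 0.028
Since p ≈ 0.028 < α = 0.05, reject H0; the data support H1.

t = 1.98; reject H0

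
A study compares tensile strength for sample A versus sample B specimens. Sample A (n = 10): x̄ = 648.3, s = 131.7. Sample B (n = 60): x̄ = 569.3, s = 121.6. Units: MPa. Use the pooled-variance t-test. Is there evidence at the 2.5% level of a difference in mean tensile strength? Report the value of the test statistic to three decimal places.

1.881

Let group 1 = sample A, group 2 = sample B. H0: μ_1 = μ_2; H1: μ_1 ≠ μ_2 (two-sample pooled-variance t-test, two-sided).
s_p² = [(10−1)·131.7² + (60−1)·121.6²]/(10+60−2) = 15125.2
t = (648.3 − 569.3)/√[15125.2·(1/10 + 1/60)] = 1.881
df = n₁ + n₂ − 2 = 68
Two-sided p-value ≈ 0.0643
Since p ≈ 0.0643 > α = 0.025, fail to reject H0; the data do not provide sufficient evidence against H0.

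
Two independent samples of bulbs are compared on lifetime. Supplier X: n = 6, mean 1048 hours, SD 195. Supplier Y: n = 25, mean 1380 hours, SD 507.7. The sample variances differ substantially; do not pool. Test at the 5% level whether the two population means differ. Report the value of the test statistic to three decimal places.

-2.573

Let group 1 = supplier X, group 2 = supplier Y. H0: μ_1 = μ_2; H1: μ_1 ≠ μ_2 (Welch's two-sample t-test, two-sided).
t = (x̄_1 − x̄_2)/√(s_1²/n_1 + s_2²/n_2) = (1048 − 1380)/√(195²/6 + 507.7²/25) = -2.573
Welch–Satterthwaite df ≈ 22.24
Two-sided p-value ≈ 0.017
Since p ≈ 0.017 < α = 0.05, reject H0; the evidence is statistically significant.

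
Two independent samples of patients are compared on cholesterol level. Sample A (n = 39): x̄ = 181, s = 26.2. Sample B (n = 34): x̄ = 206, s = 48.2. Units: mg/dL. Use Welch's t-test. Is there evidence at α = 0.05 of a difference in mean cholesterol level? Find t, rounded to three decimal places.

Let group 1 = sample A, group 2 = sample B. H0: μ_1 = μ_2; H1: μ_1 ≠ μ_2 (Welch's two-sample t-test, two-sided).
t = (x̄_1 − x̄_2)/√(s_1²/n_1 + s_2²/n_2) = (181 − 206)/√(26.2²/39 + 48.2²/34) = -2.697
Welch–Satterthwaite df ≈ 49.35
Two-sided p-value ≈ 0.0095
Since p ≈ 0.0095 < α = 0.05, reject H0; the data support H1.

-2.697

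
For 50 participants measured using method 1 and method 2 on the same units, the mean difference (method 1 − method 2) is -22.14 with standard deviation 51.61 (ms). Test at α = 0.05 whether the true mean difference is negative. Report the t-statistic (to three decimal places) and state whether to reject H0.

H0: μ_d = 0; H1: μ_d < 0 (paired t-test on the differences, left-tailed).
t = d̄/(s_d/√n) = -22.14/(51.61/√50) = -3.033
df = n − 1 = 49
p-value = P(T ≤ -3.033) ≈ 0.0019
Since p ≈ 0.0019 < α = 0.05, reject H0; the data support H1.

t = -3.033; reject H0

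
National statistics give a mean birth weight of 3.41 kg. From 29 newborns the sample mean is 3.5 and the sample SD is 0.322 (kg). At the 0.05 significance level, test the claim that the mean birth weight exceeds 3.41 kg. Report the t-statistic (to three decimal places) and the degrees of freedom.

t = 1.505, df = 28

H0: μ = 3.41; H1: μ > 3.41 (one-sample t-test, right-tailed).
t = (x̄ − μ₀)/(s/√n) = (3.5 − 3.41)/(0.322/√29) = 1.505
df = n − 1 = 28
p-value = P(T ≥ 1.505) ≈ 0.072
Since p ≈ 0.072 > α = 0.05, fail to reject H0; the evidence is not statistically significant.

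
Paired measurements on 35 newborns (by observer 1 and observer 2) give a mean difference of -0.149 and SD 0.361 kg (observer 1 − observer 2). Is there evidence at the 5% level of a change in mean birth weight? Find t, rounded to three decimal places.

-2.442

H0: μ_d = 0; H1: μ_d ≠ 0 (paired t-test on the differences, two-sided).
t = d̄/(s_d/√n) = -0.149/(0.361/√35) = -2.442
df = n − 1 = 34
Two-sided p-value ≈ 0.0200
Since p ≈ 0.0200 < α = 0.05, reject H0; the evidence is statistically significant.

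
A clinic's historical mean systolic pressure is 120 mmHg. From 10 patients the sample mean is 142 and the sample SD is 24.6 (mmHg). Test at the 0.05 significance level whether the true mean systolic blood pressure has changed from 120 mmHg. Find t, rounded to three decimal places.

H0: μ = 120; H1: μ ≠ 120 (one-sample t-test, two-sided).
t = (x̄ − μ₀)/(s/√n) = (142 − 120)/(24.6/√10) = 2.828
df = n − 1 = 9
Two-sided p-value ≈ 0.020
Since p ≈ 0.020 < α = 0.05, reject H0; the data support H1.

2.828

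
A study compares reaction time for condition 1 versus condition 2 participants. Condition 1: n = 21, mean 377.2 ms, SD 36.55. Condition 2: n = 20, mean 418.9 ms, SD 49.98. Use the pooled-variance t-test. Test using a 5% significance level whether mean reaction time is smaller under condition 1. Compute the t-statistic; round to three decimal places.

Let group 1 = condition 1, group 2 = condition 2. H0: μ_1 = μ_2; H1: μ_1 < μ_2 (two-sample pooled-variance t-test, left-tailed).
s_p² = [(21−1)·36.55² + (20−1)·49.98²]/(21+20−2) = 1902.05
t = (377.2 − 418.9)/√[1902.05·(1/21 + 1/20)] = -3.060
df = n₁ + n₂ − 2 = 39
p-value = P(T ≤ -3.060) ≈ 0.0020
Since p ≈ 0.0020 < α = 0.05, reject H0; the data support H1.

-3.060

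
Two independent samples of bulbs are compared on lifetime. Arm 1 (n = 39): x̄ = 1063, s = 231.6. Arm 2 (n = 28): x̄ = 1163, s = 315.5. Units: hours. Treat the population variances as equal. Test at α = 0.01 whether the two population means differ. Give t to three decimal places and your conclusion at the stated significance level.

Let group 1 = arm 1, group 2 = arm 2. H0: μ_1 = μ_2; H1: μ_1 ≠ μ_2 (two-sample pooled-variance t-test, two-sided).
s_p² = [(39−1)·231.6² + (28−1)·315.5²]/(39+28−2) = 72705.4
t = (1063 − 1163)/√[72705.4·(1/39 + 1/28)] = -1.497
df = n₁ + n₂ − 2 = 65
Two-sided p-value ≈ 0.139
Since p ≈ 0.139 > α = 0.01, fail to reject H0; the evidence is not statistically significant.

t = -1.497; fail to reject H0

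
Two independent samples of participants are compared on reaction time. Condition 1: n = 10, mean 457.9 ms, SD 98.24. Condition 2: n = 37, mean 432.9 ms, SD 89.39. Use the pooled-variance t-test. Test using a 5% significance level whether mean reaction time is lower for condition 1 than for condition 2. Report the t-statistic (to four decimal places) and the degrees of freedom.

t = 0.7689, df = 45

Let group 1 = condition 1, group 2 = condition 2. H0: μ_1 = μ_2; H1: μ_1 < μ_2 (two-sample pooled-variance t-test, left-tailed).
s_p² = [(10−1)·98.24² + (37−1)·89.39²]/(10+37−2) = 8322.68
t = (457.9 − 432.9)/√[8322.68·(1/10 + 1/37)] = 0.7689
df = n₁ + n₂ − 2 = 45
p-value = P(T ≤ 0.7689) ≈ 0.7770
Since p ≈ 0.7770 > α = 0.05, fail to reject H0; the evidence is not statistically significant.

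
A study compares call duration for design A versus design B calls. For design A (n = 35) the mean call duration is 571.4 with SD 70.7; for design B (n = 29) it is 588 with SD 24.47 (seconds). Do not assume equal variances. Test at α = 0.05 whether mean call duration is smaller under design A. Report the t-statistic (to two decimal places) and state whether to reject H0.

Let group 1 = design A, group 2 = design B. H0: μ_1 = μ_2; H1: μ_1 < μ_2 (Welch's two-sample t-test, left-tailed).
t = (x̄_1 − x̄_2)/√(s_1²/n_1 + s_2²/n_2) = (571.4 − 588)/√(70.7²/35 + 24.47²/29) = -1.30
Welch–Satterthwaite df ≈ 43.44
p-value = P(T ≤ -1.30) ≈ 0.1005
Since p ≈ 0.1005 > α = 0.05, fail to reject H0; the data do not provide sufficient evidence against H0.

t = -1.30; fail to reject H0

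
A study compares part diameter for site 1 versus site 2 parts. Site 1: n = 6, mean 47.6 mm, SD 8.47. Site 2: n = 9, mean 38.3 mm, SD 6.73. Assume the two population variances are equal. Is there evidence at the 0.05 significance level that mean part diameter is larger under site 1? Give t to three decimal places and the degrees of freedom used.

t = 2.369, df = 13

Let group 1 = site 1, group 2 = site 2. H0: μ_1 = μ_2; H1: μ_1 > μ_2 (two-sample pooled-variance t-test, right-tailed).
s_p² = [(6−1)·8.47² + (9−1)·6.73²]/(6+9−2) = 55.4652
t = (47.6 − 38.3)/√[55.4652·(1/6 + 1/9)] = 2.369
df = n₁ + n₂ − 2 = 13
p-value = P(T ≥ 2.369) ≈ 0.017
Since p ≈ 0.017 < α = 0.05, reject H0; the data support H1.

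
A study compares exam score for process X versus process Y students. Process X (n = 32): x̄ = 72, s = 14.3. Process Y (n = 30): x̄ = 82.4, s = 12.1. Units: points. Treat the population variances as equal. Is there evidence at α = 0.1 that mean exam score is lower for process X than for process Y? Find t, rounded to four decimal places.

-3.0811

Let group 1 = process X, group 2 = process Y. H0: μ_1 = μ_2; H1: μ_1 < μ_2 (two-sample pooled-variance t-test, left-tailed).
s_p² = [(32−1)·14.3² + (30−1)·12.1²]/(32+30−2) = 176.418
t = (72 − 82.4)/√[176.418·(1/32 + 1/30)] = -3.0811
df = n₁ + n₂ − 2 = 60
p-value = P(T ≤ -3.0811) ≈ 0.0016
Since p ≈ 0.0016 < α = 0.1, reject H0; the evidence is statistically significant.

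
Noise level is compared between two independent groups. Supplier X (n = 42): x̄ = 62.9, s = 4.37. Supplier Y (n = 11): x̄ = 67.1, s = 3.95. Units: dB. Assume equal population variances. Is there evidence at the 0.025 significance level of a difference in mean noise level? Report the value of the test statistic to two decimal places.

Let group 1 = supplier X, group 2 = supplier Y. H0: μ_1 = μ_2; H1: μ_1 ≠ μ_2 (two-sample pooled-variance t-test, two-sided).
s_p² = [(42−1)·4.37² + (11−1)·3.95²]/(42+11−2) = 18.4117
t = (62.9 − 67.1)/√[18.4117·(1/42 + 1/11)] = -2.89
df = n₁ + n₂ − 2 = 51
Two-sided p-value ≈ 0.0056
Since p ≈ 0.0056 < α = 0.025, reject H0; the evidence is statistically significant.

-2.89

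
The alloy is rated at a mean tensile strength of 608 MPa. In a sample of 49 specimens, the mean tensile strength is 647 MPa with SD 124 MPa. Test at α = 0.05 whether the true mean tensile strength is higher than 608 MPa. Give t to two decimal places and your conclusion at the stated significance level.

t = 2.20; reject H0

H0: μ = 608; H1: μ > 608 (one-sample t-test, right-tailed).
t = (x̄ − μ₀)/(s/√n) = (647 − 608)/(124/√49) = 2.20
df = n − 1 = 48
p-value = P(T ≥ 2.20) ≈ 0.016
Since p ≈ 0.016 < α = 0.05, reject H0; the evidence is statistically significant.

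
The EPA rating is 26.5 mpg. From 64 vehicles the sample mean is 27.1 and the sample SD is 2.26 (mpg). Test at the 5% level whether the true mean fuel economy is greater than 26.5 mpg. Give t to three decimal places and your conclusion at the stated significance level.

H0: μ = 26.5; H1: μ > 26.5 (one-sample t-test, right-tailed).
t = (x̄ − μ₀)/(s/√n) = (27.1 − 26.5)/(2.26/√64) = 2.124
df = n − 1 = 63
p-value = P(T ≥ 2.124) ≈ 0.019
Since p ≈ 0.019 < α = 0.05, reject H0; the evidence is statistically significant.

t = 2.124; reject H0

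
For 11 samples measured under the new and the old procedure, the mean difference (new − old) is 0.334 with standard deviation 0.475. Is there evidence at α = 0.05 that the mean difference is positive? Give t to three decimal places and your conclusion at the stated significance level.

t = 2.332; reject H0

H0: μ_d = 0; H1: μ_d > 0 (paired t-test on the differences, right-tailed).
t = d̄/(s_d/√n) = 0.334/(0.475/√11) = 2.332
df = n − 1 = 10
p-value = P(T ≥ 2.332) ≈ 0.021
Since p ≈ 0.021 < α = 0.05, reject H0; the evidence is statistically significant.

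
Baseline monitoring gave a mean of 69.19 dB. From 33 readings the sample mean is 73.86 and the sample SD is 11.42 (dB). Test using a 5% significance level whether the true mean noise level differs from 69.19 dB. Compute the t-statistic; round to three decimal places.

2.349

H0: μ = 69.19; H1: μ ≠ 69.19 (one-sample t-test, two-sided).
t = (x̄ − μ₀)/(s/√n) = (73.86 − 69.19)/(11.42/√33) = 2.349
df = n − 1 = 32
Two-sided p-value ≈ 0.0252
Since p ≈ 0.0252 < α = 0.05, reject H0; the evidence is statistically significant.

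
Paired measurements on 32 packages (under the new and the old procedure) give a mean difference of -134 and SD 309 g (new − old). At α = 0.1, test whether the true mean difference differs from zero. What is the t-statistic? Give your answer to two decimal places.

H0: μ_d = 0; H1: μ_d ≠ 0 (paired t-test on the differences, two-sided).
t = d̄/(s_d/√n) = -134/(309/√32) = -2.45
df = n − 1 = 31
Two-sided p-value ≈ 0.0200
Since p ≈ 0.0200 < α = 0.1, reject H0; the evidence is statistically significant.

-2.45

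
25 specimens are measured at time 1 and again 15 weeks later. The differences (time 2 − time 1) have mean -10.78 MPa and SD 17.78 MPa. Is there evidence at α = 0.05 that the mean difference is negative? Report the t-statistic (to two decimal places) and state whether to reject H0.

t = -3.03; reject H0

H0: μ_d = 0; H1: μ_d < 0 (paired t-test on the differences, left-tailed).
t = d̄/(s_d/√n) = -10.78/(17.78/√25) = -3.03
df = n − 1 = 24
p-value = P(T ≤ -3.03) ≈ 0.003
Since p ≈ 0.003 < α = 0.05, reject H0; the evidence is statistically significant.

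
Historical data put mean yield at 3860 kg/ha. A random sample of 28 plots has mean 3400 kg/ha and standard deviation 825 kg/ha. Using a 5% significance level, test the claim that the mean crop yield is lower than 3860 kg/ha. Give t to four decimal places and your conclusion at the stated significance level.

t = -2.9504; reject H0

H0: μ = 3860; H1: μ < 3860 (one-sample t-test, left-tailed).
t = (x̄ − μ₀)/(s/√n) = (3400 − 3860)/(825/√28) = -2.9504
df = n − 1 = 27
p-value = P(T ≤ -2.9504) ≈ 0.0032
Since p ≈ 0.0032 < α = 0.05, reject H0; the data support H1.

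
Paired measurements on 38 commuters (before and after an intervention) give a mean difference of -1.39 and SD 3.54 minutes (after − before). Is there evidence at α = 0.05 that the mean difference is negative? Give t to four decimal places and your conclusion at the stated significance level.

t = -2.4205; reject H0

H0: μ_d = 0; H1: μ_d < 0 (paired t-test on the differences, left-tailed).
t = d̄/(s_d/√n) = -1.39/(3.54/√38) = -2.4205
df = n − 1 = 37
p-value = P(T ≤ -2.4205) ≈ 0.010
Since p ≈ 0.010 < α = 0.05, reject H0; the evidence is statistically significant.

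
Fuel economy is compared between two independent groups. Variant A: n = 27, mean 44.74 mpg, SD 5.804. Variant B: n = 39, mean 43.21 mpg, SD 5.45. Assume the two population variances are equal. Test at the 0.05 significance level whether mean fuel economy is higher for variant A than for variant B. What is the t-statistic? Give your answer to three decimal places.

Let group 1 = variant A, group 2 = variant B. H0: μ_1 = μ_2; H1: μ_1 > μ_2 (two-sample pooled-variance t-test, right-tailed).
s_p² = [(27−1)·5.804² + (39−1)·5.45²]/(27+39−2) = 31.321
t = (44.74 − 43.21)/√[31.321·(1/27 + 1/39)] = 1.092
df = n₁ + n₂ − 2 = 64
p-value = P(T ≥ 1.092) ≈ 0.139
Since p ≈ 0.139 > α = 0.05, fail to reject H0; the evidence is not statistically significant.

1.092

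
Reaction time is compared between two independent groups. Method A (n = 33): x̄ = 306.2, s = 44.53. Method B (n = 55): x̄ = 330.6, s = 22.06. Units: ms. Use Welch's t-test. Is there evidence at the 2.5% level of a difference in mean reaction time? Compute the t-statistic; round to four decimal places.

-2.9388

Let group 1 = method A, group 2 = method B. H0: μ_1 = μ_2; H1: μ_1 ≠ μ_2 (Welch's two-sample t-test, two-sided).
t = (x̄_1 − x̄_2)/√(s_1²/n_1 + s_2²/n_2) = (306.2 − 330.6)/√(44.53²/33 + 22.06²/55) = -2.9388
Welch–Satterthwaite df ≈ 41.58
Two-sided p-value ≈ 0.0054
Since p ≈ 0.0054 < α = 0.025, reject H0; the evidence is statistically significant.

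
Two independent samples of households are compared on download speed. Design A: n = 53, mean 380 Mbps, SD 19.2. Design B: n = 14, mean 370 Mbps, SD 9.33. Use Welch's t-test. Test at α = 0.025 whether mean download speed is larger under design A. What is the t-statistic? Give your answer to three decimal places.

Let group 1 = design A, group 2 = design B. H0: μ_1 = μ_2; H1: μ_1 > μ_2 (Welch's two-sample t-test, right-tailed).
t = (x̄_1 − x̄_2)/√(s_1²/n_1 + s_2²/n_2) = (380 − 370)/√(19.2²/53 + 9.33²/14) = 2.755
Welch–Satterthwaite df ≈ 44.45
p-value = P(T ≥ 2.755) ≈ 0.0042
Since p ≈ 0.0042 < α = 0.025, reject H0; the data support H1.

2.755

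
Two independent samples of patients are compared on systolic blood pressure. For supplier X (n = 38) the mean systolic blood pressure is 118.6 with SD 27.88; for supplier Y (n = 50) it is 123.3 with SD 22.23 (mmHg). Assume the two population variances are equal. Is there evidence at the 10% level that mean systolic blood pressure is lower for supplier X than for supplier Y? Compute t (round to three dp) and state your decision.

Let group 1 = supplier X, group 2 = supplier Y. H0: μ_1 = μ_2; H1: μ_1 < μ_2 (two-sample pooled-variance t-test, left-tailed).
s_p² = [(38−1)·27.88² + (50−1)·22.23²]/(38+50−2) = 615.981
t = (118.6 − 123.3)/√[615.981·(1/38 + 1/50)] = -0.880
df = n₁ + n₂ − 2 = 86
p-value = P(T ≤ -0.880) ≈ 0.191
Since p ≈ 0.191 > α = 0.1, fail to reject H0; the data do not provide sufficient evidence against H0.

t = -0.880; fail to reject H0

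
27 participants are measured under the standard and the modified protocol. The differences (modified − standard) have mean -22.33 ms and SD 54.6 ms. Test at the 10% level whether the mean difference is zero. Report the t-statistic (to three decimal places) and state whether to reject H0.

H0: μ_d = 0; H1: μ_d ≠ 0 (paired t-test on the differences, two-sided).
t = d̄/(s_d/√n) = -22.33/(54.6/√27) = -2.125
df = n − 1 = 26
Two-sided p-value ≈ 0.0432
Since p ≈ 0.0432 < α = 0.1, reject H0; the data support H1.

t = -2.125; reject H0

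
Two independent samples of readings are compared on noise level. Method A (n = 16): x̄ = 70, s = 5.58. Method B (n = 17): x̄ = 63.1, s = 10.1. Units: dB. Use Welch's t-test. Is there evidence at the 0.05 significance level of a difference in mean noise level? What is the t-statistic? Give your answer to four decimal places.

Let group 1 = method A, group 2 = method B. H0: μ_1 = μ_2; H1: μ_1 ≠ μ_2 (Welch's two-sample t-test, two-sided).
t = (x̄_1 − x̄_2)/√(s_1²/n_1 + s_2²/n_2) = (70 − 63.1)/√(5.58²/16 + 10.1²/17) = 2.4477
Welch–Satterthwaite df ≈ 25.23
Two-sided p-value ≈ 0.022
Since p ≈ 0.022 < α = 0.05, reject H0; the data support H1.

2.4477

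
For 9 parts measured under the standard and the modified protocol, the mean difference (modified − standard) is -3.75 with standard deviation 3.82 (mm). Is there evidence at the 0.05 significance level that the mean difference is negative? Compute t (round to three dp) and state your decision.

H0: μ_d = 0; H1: μ_d < 0 (paired t-test on the differences, left-tailed).
t = d̄/(s_d/√n) = -3.75/(3.82/√9) = -2.945
df = n − 1 = 8
p-value = P(T ≤ -2.945) ≈ 0.0093
Since p ≈ 0.0093 < α = 0.05, reject H0; the data support H1.

t = -2.945; reject H0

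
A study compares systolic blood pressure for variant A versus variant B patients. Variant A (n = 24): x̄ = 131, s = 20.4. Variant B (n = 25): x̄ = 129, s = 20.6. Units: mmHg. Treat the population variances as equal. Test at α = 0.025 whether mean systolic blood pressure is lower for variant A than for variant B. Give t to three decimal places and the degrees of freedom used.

t = 0.341, df = 47

Let group 1 = variant A, group 2 = variant B. H0: μ_1 = μ_2; H1: μ_1 < μ_2 (two-sample pooled-variance t-test, left-tailed).
s_p² = [(24−1)·20.4² + (25−1)·20.6²]/(24+25−2) = 420.347
t = (131 − 129)/√[420.347·(1/24 + 1/25)] = 0.341
df = n₁ + n₂ − 2 = 47
p-value = P(T ≤ 0.341) ≈ 0.633
Since p ≈ 0.633 > α = 0.025, fail to reject H0; the data do not provide sufficient evidence against H0.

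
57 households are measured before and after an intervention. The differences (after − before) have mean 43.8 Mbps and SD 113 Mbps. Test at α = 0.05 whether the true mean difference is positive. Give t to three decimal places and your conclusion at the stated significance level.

H0: μ_d = 0; H1: μ_d > 0 (paired t-test on the differences, right-tailed).
t = d̄/(s_d/√n) = 43.8/(113/√57) = 2.926
df = n − 1 = 56
p-value = P(T ≥ 2.926) ≈ 0.002
Since p ≈ 0.002 < α = 0.05, reject H0; the evidence is statistically significant.

t = 2.926; reject H0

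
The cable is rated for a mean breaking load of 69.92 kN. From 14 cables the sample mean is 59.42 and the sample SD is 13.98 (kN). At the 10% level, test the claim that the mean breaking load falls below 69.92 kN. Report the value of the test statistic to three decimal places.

-2.810

H0: μ = 69.92; H1: μ < 69.92 (one-sample t-test, left-tailed).
t = (x̄ − μ₀)/(s/√n) = (59.42 − 69.92)/(13.98/√14) = -2.810
df = n − 1 = 13
p-value = P(T ≤ -2.810) ≈ 0.0074
Since p ≈ 0.0074 < α = 0.1, reject H0; the evidence is statistically significant.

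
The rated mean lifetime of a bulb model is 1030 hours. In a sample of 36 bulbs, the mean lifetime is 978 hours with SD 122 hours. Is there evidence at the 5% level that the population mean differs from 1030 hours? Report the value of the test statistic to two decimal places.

-2.56

H0: μ = 1030; H1: μ ≠ 1030 (one-sample t-test, two-sided).
t = (x̄ − μ₀)/(s/√n) = (978 − 1030)/(122/√36) = -2.56
df = n − 1 = 35
Two-sided p-value ≈ 0.015
Since p ≈ 0.015 < α = 0.05, reject H0; the evidence is statistically significant.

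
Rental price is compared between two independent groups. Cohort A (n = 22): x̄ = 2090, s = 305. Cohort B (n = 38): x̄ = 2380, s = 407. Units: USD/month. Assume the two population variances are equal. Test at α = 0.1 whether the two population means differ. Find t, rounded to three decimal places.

Let group 1 = cohort A, group 2 = cohort B. H0: μ_1 = μ_2; H1: μ_1 ≠ μ_2 (two-sample pooled-variance t-test, two-sided).
s_p² = [(22−1)·305² + (38−1)·407²]/(22+38−2) = 139354
t = (2090 − 2380)/√[139354·(1/22 + 1/38)] = -2.900
df = n₁ + n₂ − 2 = 58
Two-sided p-value ≈ 0.005
Since p ≈ 0.005 < α = 0.1, reject H0; the evidence is statistically significant.

-2.900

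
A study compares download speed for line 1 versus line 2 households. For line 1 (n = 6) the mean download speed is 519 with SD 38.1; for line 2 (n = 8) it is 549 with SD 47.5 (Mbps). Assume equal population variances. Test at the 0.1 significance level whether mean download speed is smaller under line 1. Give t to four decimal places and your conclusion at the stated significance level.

t = -1.2674; fail to reject H0

Let group 1 = line 1, group 2 = line 2. H0: μ_1 = μ_2; H1: μ_1 < μ_2 (two-sample pooled-variance t-test, left-tailed).
s_p² = [(6−1)·38.1² + (8−1)·47.5²]/(6+8−2) = 1920.98
t = (519 − 549)/√[1920.98·(1/6 + 1/8)] = -1.2674
df = n₁ + n₂ − 2 = 12
p-value = P(T ≤ -1.2674) ≈ 0.115
Since p ≈ 0.115 > α = 0.1, fail to reject H0; the evidence is not statistically significant.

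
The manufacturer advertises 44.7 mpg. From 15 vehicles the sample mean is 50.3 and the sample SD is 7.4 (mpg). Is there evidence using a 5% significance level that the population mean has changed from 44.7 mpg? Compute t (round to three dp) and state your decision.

H0: μ = 44.7; H1: μ ≠ 44.7 (one-sample t-test, two-sided).
t = (x̄ − μ₀)/(s/√n) = (50.3 − 44.7)/(7.4/√15) = 2.931
df = n − 1 = 14
Two-sided p-value ≈ 0.0110
Since p ≈ 0.0110 < α = 0.05, reject H0; the data support H1.

t = 2.931; reject H0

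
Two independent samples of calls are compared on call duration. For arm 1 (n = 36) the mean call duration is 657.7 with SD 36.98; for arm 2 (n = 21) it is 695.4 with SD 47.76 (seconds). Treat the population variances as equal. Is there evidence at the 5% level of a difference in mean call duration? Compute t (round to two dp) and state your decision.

t = -3.33; reject H0

Let group 1 = arm 1, group 2 = arm 2. H0: μ_1 = μ_2; H1: μ_1 ≠ μ_2 (two-sample pooled-variance t-test, two-sided).
s_p² = [(36−1)·36.98² + (21−1)·47.76²]/(36+21−2) = 1699.7
t = (657.7 − 695.4)/√[1699.7·(1/36 + 1/21)] = -3.33
df = n₁ + n₂ − 2 = 55
Two-sided p-value ≈ 0.002
Since p ≈ 0.002 < α = 0.05, reject H0; the data support H1.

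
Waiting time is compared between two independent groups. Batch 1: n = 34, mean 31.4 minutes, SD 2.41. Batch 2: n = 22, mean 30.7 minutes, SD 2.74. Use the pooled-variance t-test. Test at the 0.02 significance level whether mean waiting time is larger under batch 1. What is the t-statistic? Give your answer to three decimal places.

Let group 1 = batch 1, group 2 = batch 2. H0: μ_1 = μ_2; H1: μ_1 > μ_2 (two-sample pooled-variance t-test, right-tailed).
s_p² = [(34−1)·2.41² + (22−1)·2.74²]/(34+22−2) = 6.46902
t = (31.4 − 30.7)/√[6.46902·(1/34 + 1/22)] = 1.006
df = n₁ + n₂ − 2 = 54
p-value = P(T ≥ 1.006) ≈ 0.159
Since p ≈ 0.159 > α = 0.02, fail to reject H0; the evidence is not statistically significant.

1.006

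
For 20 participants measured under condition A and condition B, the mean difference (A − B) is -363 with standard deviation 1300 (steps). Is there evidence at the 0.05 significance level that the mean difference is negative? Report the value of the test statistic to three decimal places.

-1.249

H0: μ_d = 0; H1: μ_d < 0 (paired t-test on the differences, left-tailed).
t = d̄/(s_d/√n) = -363/(1300/√20) = -1.249
df = n − 1 = 19
p-value = P(T ≤ -1.249) ≈ 0.113
Since p ≈ 0.113 > α = 0.05, fail to reject H0; the evidence is not statistically significant.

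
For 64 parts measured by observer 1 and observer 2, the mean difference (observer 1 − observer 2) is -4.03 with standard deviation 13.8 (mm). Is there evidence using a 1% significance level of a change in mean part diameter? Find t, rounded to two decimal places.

-2.34

H0: μ_d = 0; H1: μ_d ≠ 0 (paired t-test on the differences, two-sided).
t = d̄/(s_d/√n) = -4.03/(13.8/√64) = -2.34
df = n − 1 = 63
Two-sided p-value ≈ 0.023
Since p ≈ 0.023 > α = 0.01, fail to reject H0; the evidence is not statistically significant.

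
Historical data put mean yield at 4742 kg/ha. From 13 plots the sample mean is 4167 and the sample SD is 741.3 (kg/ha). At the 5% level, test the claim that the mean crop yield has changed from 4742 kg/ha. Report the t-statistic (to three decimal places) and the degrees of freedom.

H0: μ = 4742; H1: μ ≠ 4742 (one-sample t-test, two-sided).
t = (x̄ − μ₀)/(s/√n) = (4167 − 4742)/(741.3/√13) = -2.797
df = n − 1 = 12
Two-sided p-value ≈ 0.016
Since p ≈ 0.016 < α = 0.05, reject H0; the evidence is statistically significant.

t = -2.797, df = 12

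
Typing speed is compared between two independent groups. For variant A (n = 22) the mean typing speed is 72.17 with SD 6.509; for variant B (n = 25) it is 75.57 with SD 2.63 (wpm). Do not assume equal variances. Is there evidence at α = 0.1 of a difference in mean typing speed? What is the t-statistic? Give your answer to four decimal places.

-2.2910

Let group 1 = variant A, group 2 = variant B. H0: μ_1 = μ_2; H1: μ_1 ≠ μ_2 (Welch's two-sample t-test, two-sided).
t = (x̄_1 − x̄_2)/√(s_1²/n_1 + s_2²/n_2) = (72.17 − 75.57)/√(6.509²/22 + 2.63²/25) = -2.2910
Welch–Satterthwaite df ≈ 26.98
Two-sided p-value ≈ 0.030
Since p ≈ 0.030 < α = 0.1, reject H0; the evidence is statistically significant.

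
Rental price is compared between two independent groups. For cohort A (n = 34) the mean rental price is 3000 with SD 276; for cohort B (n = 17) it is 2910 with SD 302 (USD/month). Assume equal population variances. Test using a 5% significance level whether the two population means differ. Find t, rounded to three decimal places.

Let group 1 = cohort A, group 2 = cohort B. H0: μ_1 = μ_2; H1: μ_1 ≠ μ_2 (two-sample pooled-variance t-test, two-sided).
s_p² = [(34−1)·276² + (17−1)·302²]/(34+17−2) = 81083.1
t = (3000 − 2910)/√[81083.1·(1/34 + 1/17)] = 1.064
df = n₁ + n₂ − 2 = 49
Two-sided p-value ≈ 0.2925
Since p ≈ 0.2925 > α = 0.05, fail to reject H0; the data do not provide sufficient evidence against H0.

1.064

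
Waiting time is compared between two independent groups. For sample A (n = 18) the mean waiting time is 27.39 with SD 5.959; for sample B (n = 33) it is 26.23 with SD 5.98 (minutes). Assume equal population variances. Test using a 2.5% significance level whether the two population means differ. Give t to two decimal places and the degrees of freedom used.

t = 0.66, df = 49

Let group 1 = sample A, group 2 = sample B. H0: μ_1 = μ_2; H1: μ_1 ≠ μ_2 (two-sample pooled-variance t-test, two-sided).
s_p² = [(18−1)·5.959² + (33−1)·5.98²]/(18+33−2) = 35.6734
t = (27.39 − 26.23)/√[35.6734·(1/18 + 1/33)] = 0.66
df = n₁ + n₂ − 2 = 49
Two-sided p-value ≈ 0.5106
Since p ≈ 0.5106 > α = 0.025, fail to reject H0; the evidence is not statistically significant.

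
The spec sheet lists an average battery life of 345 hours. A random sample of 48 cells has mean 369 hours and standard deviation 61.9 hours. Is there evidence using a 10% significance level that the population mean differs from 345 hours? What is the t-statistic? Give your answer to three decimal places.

2.686

H0: μ = 345; H1: μ ≠ 345 (one-sample t-test, two-sided).
t = (x̄ − μ₀)/(s/√n) = (369 − 345)/(61.9/√48) = 2.686
df = n − 1 = 47
Two-sided p-value ≈ 0.010
Since p ≈ 0.010 < α = 0.1, reject H0; the data support H1.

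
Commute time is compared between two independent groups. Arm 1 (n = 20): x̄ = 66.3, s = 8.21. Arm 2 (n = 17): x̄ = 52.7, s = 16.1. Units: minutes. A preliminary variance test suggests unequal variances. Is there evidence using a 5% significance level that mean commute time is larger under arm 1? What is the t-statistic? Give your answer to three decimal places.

Let group 1 = arm 1, group 2 = arm 2. H0: μ_1 = μ_2; H1: μ_1 > μ_2 (Welch's two-sample t-test, right-tailed).
t = (x̄_1 − x̄_2)/√(s_1²/n_1 + s_2²/n_2) = (66.3 − 52.7)/√(8.21²/20 + 16.1²/17) = 3.152
Welch–Satterthwaite df ≈ 22.91
p-value = P(T ≥ 3.152) ≈ 0.0022
Since p ≈ 0.0022 < α = 0.05, reject H0; the evidence is statistically significant.

3.152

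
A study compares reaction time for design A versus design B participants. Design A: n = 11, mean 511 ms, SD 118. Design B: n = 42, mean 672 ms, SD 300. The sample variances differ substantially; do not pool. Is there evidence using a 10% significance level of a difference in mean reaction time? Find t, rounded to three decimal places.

Let group 1 = design A, group 2 = design B. H0: μ_1 = μ_2; H1: μ_1 ≠ μ_2 (Welch's two-sample t-test, two-sided).
t = (x̄_1 − x̄_2)/√(s_1²/n_1 + s_2²/n_2) = (511 − 672)/√(118²/11 + 300²/42) = -2.758
Welch–Satterthwaite df ≈ 42.68
Two-sided p-value ≈ 0.009
Since p ≈ 0.009 < α = 0.1, reject H0; the evidence is statistically significant.

-2.758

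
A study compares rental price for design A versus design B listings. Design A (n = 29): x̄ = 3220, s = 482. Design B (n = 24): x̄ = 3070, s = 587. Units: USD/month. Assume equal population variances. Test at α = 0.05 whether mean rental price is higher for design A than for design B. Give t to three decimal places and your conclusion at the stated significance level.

Let group 1 = design A, group 2 = design B. H0: μ_1 = μ_2; H1: μ_1 > μ_2 (two-sample pooled-variance t-test, right-tailed).
s_p² = [(29−1)·482² + (24−1)·587²]/(29+24−2) = 282944
t = (3220 − 3070)/√[282944·(1/29 + 1/24)] = 1.022
df = n₁ + n₂ − 2 = 51
p-value = P(T ≥ 1.022) ≈ 0.156
Since p ≈ 0.156 > α = 0.05, fail to reject H0; the data do not provide sufficient evidence against H0.

t = 1.022; fail to reject H0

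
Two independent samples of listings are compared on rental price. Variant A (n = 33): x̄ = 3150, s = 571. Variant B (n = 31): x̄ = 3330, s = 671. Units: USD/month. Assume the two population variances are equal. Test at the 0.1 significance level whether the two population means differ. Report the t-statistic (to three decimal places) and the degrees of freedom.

Let group 1 = variant A, group 2 = variant B. H0: μ_1 = μ_2; H1: μ_1 ≠ μ_2 (two-sample pooled-variance t-test, two-sided).
s_p² = [(33−1)·571² + (31−1)·671²]/(33+31−2) = 386138
t = (3150 − 3330)/√[386138·(1/33 + 1/31)] = -1.158
df = n₁ + n₂ − 2 = 62
Two-sided p-value ≈ 0.2513
Since p ≈ 0.2513 > α = 0.1, fail to reject H0; the evidence is not statistically significant.

t = -1.158, df = 62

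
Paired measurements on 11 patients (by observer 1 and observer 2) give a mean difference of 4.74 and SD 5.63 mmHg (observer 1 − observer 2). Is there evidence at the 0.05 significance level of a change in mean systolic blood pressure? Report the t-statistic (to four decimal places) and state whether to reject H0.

H0: μ_d = 0; H1: μ_d ≠ 0 (paired t-test on the differences, two-sided).
t = d̄/(s_d/√n) = 4.74/(5.63/√11) = 2.7923
df = n − 1 = 10
Two-sided p-value ≈ 0.0190
Since p ≈ 0.0190 < α = 0.05, reject H0; the evidence is statistically significant.

t = 2.7923; reject H0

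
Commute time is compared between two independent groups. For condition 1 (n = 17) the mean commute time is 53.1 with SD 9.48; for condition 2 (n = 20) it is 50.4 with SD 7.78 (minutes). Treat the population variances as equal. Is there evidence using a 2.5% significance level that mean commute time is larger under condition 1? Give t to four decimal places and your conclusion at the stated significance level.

Let group 1 = condition 1, group 2 = condition 2. H0: μ_1 = μ_2; H1: μ_1 > μ_2 (two-sample pooled-variance t-test, right-tailed).
s_p² = [(17−1)·9.48² + (20−1)·7.78²]/(17+20−2) = 73.9419
t = (53.1 − 50.4)/√[73.9419·(1/17 + 1/20)] = 0.9518
df = n₁ + n₂ − 2 = 35
p-value = P(T ≥ 0.9518) ≈ 0.1739
Since p ≈ 0.1739 > α = 0.025, fail to reject H0; the evidence is not statistically significant.

t = 0.9518; fail to reject H0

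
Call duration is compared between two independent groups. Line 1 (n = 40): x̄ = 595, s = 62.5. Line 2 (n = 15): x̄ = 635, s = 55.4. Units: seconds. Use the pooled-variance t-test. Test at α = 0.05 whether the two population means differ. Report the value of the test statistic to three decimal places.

-2.176

Let group 1 = line 1, group 2 = line 2. H0: μ_1 = μ_2; H1: μ_1 ≠ μ_2 (two-sample pooled-variance t-test, two-sided).
s_p² = [(40−1)·62.5² + (15−1)·55.4²]/(40+15−2) = 3685.13
t = (595 − 635)/√[3685.13·(1/40 + 1/15)] = -2.176
df = n₁ + n₂ − 2 = 53
Two-sided p-value ≈ 0.034
Since p ≈ 0.034 < α = 0.05, reject H0; the data support H1.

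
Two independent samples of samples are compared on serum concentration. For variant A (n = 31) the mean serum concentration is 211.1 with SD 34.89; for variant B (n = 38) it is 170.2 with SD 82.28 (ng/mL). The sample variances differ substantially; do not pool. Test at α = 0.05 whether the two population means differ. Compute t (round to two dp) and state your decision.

t = 2.77; reject H0

Let group 1 = variant A, group 2 = variant B. H0: μ_1 = μ_2; H1: μ_1 ≠ μ_2 (Welch's two-sample t-test, two-sided).
t = (x̄_1 − x̄_2)/√(s_1²/n_1 + s_2²/n_2) = (211.1 − 170.2)/√(34.89²/31 + 82.28²/38) = 2.77
Welch–Satterthwaite df ≈ 51.99
Two-sided p-value ≈ 0.0077
Since p ≈ 0.0077 < α = 0.05, reject H0; the evidence is statistically significant.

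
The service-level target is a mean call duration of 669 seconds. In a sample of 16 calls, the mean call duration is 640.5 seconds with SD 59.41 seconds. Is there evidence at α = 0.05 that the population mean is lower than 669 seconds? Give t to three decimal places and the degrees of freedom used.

t = -1.919, df = 15

H0: μ = 669; H1: μ < 669 (one-sample t-test, left-tailed).
t = (x̄ − μ₀)/(s/√n) = (640.5 − 669)/(59.41/√16) = -1.919
df = n − 1 = 15
p-value = P(T ≤ -1.919) ≈ 0.0371
Since p ≈ 0.0371 < α = 0.05, reject H0; the data support H1.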